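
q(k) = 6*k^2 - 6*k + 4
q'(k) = 12*k - 6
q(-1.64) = 29.98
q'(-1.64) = -25.68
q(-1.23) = 20.46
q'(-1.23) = -20.76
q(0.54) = 2.51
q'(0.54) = 0.48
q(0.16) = 3.19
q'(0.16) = -4.08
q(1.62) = 10.03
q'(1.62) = 13.44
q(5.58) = 157.34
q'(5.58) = 60.96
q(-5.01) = 184.66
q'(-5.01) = -66.12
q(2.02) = 16.36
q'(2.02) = 18.24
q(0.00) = 4.00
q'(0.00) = -6.00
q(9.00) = 436.00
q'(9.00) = 102.00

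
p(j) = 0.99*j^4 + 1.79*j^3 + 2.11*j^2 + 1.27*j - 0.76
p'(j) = 3.96*j^3 + 5.37*j^2 + 4.22*j + 1.27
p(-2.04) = 7.38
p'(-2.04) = -18.61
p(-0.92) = -0.83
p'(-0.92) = -1.15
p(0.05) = -0.69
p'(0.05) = 1.49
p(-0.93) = -0.82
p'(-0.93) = -1.20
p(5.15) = 1002.65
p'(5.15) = 706.33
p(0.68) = 1.85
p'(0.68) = 7.87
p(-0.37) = -1.01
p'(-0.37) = 0.24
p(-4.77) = 359.44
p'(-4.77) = -326.46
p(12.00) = 23940.08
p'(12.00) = 7668.07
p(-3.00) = 46.28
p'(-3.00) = -69.98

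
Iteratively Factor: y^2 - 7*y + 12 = (y - 4)*(y - 3)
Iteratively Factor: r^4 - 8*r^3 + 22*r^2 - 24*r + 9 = (r - 3)*(r^3 - 5*r^2 + 7*r - 3) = (r - 3)^2*(r^2 - 2*r + 1) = (r - 3)^2*(r - 1)*(r - 1)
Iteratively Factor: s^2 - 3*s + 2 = (s - 1)*(s - 2)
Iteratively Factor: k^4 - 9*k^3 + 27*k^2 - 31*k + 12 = (k - 4)*(k^3 - 5*k^2 + 7*k - 3) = (k - 4)*(k - 1)*(k^2 - 4*k + 3) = (k - 4)*(k - 3)*(k - 1)*(k - 1)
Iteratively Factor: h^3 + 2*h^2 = (h)*(h^2 + 2*h) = h*(h + 2)*(h)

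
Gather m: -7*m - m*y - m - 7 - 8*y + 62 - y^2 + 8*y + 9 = m*(-y - 8) - y^2 + 64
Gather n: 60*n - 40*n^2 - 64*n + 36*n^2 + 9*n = -4*n^2 + 5*n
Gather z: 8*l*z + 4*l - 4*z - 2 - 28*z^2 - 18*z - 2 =4*l - 28*z^2 + z*(8*l - 22) - 4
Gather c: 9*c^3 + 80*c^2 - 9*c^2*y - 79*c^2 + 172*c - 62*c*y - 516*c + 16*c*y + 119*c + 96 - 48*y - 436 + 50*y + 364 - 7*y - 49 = 9*c^3 + c^2*(1 - 9*y) + c*(-46*y - 225) - 5*y - 25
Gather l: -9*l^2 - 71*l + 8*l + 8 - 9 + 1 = -9*l^2 - 63*l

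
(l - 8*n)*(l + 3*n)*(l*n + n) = l^3*n - 5*l^2*n^2 + l^2*n - 24*l*n^3 - 5*l*n^2 - 24*n^3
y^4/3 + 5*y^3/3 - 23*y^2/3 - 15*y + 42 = (y/3 + 1)*(y - 3)*(y - 2)*(y + 7)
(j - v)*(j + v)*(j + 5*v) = j^3 + 5*j^2*v - j*v^2 - 5*v^3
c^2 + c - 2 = (c - 1)*(c + 2)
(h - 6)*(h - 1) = h^2 - 7*h + 6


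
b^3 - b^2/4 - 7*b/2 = b*(b - 2)*(b + 7/4)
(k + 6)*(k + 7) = k^2 + 13*k + 42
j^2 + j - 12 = (j - 3)*(j + 4)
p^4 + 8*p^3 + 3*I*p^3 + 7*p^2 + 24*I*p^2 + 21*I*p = p*(p + 1)*(p + 7)*(p + 3*I)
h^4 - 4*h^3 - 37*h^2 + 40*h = h*(h - 8)*(h - 1)*(h + 5)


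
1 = 1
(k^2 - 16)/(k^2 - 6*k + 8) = (k + 4)/(k - 2)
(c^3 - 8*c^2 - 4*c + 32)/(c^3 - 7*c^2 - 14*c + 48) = (c + 2)/(c + 3)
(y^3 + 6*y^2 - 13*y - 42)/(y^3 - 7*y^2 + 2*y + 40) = (y^2 + 4*y - 21)/(y^2 - 9*y + 20)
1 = 1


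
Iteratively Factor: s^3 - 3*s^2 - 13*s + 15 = (s - 1)*(s^2 - 2*s - 15) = (s - 5)*(s - 1)*(s + 3)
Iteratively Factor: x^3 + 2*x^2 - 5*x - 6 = (x - 2)*(x^2 + 4*x + 3) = (x - 2)*(x + 1)*(x + 3)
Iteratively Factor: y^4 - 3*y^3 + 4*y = (y)*(y^3 - 3*y^2 + 4) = y*(y - 2)*(y^2 - y - 2) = y*(y - 2)^2*(y + 1)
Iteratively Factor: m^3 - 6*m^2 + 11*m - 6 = (m - 1)*(m^2 - 5*m + 6) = (m - 2)*(m - 1)*(m - 3)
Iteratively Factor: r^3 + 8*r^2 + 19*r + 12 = (r + 3)*(r^2 + 5*r + 4) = (r + 3)*(r + 4)*(r + 1)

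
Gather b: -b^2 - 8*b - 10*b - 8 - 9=-b^2 - 18*b - 17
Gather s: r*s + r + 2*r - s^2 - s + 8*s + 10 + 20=3*r - s^2 + s*(r + 7) + 30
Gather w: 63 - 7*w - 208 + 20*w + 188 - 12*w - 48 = w - 5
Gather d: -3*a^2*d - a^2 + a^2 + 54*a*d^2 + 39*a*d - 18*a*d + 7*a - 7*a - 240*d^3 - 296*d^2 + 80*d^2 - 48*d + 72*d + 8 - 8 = -240*d^3 + d^2*(54*a - 216) + d*(-3*a^2 + 21*a + 24)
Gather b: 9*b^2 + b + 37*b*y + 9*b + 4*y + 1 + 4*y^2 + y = 9*b^2 + b*(37*y + 10) + 4*y^2 + 5*y + 1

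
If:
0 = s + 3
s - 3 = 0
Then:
No Solution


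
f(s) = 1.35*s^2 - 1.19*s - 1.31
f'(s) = 2.7*s - 1.19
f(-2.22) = 7.99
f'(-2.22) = -7.18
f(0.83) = -1.37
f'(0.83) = 1.05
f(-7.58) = 85.28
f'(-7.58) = -21.66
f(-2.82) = 12.78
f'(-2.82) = -8.80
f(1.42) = -0.28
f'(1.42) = 2.64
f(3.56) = 11.56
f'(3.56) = 8.42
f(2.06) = 1.97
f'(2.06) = 4.37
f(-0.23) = -0.96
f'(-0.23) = -1.81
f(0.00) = -1.31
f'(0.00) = -1.19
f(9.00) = 97.33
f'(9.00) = 23.11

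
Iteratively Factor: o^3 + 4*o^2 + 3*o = (o + 3)*(o^2 + o) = o*(o + 3)*(o + 1)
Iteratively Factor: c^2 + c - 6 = (c - 2)*(c + 3)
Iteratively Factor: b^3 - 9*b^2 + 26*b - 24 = (b - 3)*(b^2 - 6*b + 8) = (b - 3)*(b - 2)*(b - 4)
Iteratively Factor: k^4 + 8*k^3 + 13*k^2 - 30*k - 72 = (k + 4)*(k^3 + 4*k^2 - 3*k - 18) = (k + 3)*(k + 4)*(k^2 + k - 6) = (k - 2)*(k + 3)*(k + 4)*(k + 3)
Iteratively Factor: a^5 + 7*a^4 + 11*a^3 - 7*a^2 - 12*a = (a - 1)*(a^4 + 8*a^3 + 19*a^2 + 12*a) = (a - 1)*(a + 4)*(a^3 + 4*a^2 + 3*a) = (a - 1)*(a + 3)*(a + 4)*(a^2 + a) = a*(a - 1)*(a + 3)*(a + 4)*(a + 1)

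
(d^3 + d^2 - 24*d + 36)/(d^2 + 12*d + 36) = (d^2 - 5*d + 6)/(d + 6)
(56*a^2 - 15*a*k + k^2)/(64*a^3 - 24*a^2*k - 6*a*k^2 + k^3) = (7*a - k)/(8*a^2 - 2*a*k - k^2)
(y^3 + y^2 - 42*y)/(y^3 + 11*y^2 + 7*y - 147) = y*(y - 6)/(y^2 + 4*y - 21)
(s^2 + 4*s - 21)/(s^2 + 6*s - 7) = (s - 3)/(s - 1)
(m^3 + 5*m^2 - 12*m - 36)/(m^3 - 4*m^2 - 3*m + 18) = (m + 6)/(m - 3)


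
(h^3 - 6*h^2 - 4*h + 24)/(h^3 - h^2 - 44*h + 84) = (h + 2)/(h + 7)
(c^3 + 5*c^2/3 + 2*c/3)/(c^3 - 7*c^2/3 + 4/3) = c*(c + 1)/(c^2 - 3*c + 2)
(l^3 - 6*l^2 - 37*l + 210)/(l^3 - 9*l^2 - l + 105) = (l + 6)/(l + 3)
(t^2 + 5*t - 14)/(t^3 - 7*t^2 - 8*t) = (-t^2 - 5*t + 14)/(t*(-t^2 + 7*t + 8))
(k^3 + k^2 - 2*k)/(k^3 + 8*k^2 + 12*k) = (k - 1)/(k + 6)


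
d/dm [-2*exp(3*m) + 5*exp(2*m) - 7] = (10 - 6*exp(m))*exp(2*m)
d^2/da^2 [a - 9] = 0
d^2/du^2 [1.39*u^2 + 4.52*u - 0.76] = 2.78000000000000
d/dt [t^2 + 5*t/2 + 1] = 2*t + 5/2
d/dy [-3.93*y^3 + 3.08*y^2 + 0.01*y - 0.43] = -11.79*y^2 + 6.16*y + 0.01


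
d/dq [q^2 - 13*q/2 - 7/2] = 2*q - 13/2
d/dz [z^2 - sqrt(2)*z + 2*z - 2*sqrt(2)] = 2*z - sqrt(2) + 2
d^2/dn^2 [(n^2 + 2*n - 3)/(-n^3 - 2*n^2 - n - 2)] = 2*(-n^6 - 6*n^5 + 9*n^4 + 58*n^3 + 81*n^2 + 24*n - 9)/(n^9 + 6*n^8 + 15*n^7 + 26*n^6 + 39*n^5 + 42*n^4 + 37*n^3 + 30*n^2 + 12*n + 8)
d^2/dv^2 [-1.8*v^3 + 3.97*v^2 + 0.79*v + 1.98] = 7.94 - 10.8*v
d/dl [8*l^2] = 16*l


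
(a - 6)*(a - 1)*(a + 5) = a^3 - 2*a^2 - 29*a + 30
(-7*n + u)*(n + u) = -7*n^2 - 6*n*u + u^2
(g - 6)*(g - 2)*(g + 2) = g^3 - 6*g^2 - 4*g + 24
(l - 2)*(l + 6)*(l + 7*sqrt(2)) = l^3 + 4*l^2 + 7*sqrt(2)*l^2 - 12*l + 28*sqrt(2)*l - 84*sqrt(2)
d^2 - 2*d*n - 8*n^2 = (d - 4*n)*(d + 2*n)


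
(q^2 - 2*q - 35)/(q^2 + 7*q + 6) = (q^2 - 2*q - 35)/(q^2 + 7*q + 6)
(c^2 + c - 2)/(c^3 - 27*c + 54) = (c^2 + c - 2)/(c^3 - 27*c + 54)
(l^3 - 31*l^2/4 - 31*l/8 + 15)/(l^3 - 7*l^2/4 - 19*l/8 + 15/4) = (l - 8)/(l - 2)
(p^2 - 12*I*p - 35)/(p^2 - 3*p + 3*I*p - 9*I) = (p^2 - 12*I*p - 35)/(p^2 + 3*p*(-1 + I) - 9*I)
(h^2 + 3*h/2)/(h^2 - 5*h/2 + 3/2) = h*(2*h + 3)/(2*h^2 - 5*h + 3)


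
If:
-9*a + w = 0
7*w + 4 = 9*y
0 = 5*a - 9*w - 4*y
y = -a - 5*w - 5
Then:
No Solution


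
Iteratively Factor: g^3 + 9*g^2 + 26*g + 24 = (g + 2)*(g^2 + 7*g + 12) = (g + 2)*(g + 3)*(g + 4)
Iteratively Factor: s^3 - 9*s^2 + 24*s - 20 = (s - 5)*(s^2 - 4*s + 4) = (s - 5)*(s - 2)*(s - 2)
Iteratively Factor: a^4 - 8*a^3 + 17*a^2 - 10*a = (a)*(a^3 - 8*a^2 + 17*a - 10) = a*(a - 2)*(a^2 - 6*a + 5) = a*(a - 5)*(a - 2)*(a - 1)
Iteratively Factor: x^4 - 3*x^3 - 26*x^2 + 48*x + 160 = (x - 5)*(x^3 + 2*x^2 - 16*x - 32) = (x - 5)*(x + 2)*(x^2 - 16) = (x - 5)*(x + 2)*(x + 4)*(x - 4)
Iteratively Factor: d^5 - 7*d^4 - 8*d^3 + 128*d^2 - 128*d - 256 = (d - 4)*(d^4 - 3*d^3 - 20*d^2 + 48*d + 64) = (d - 4)*(d + 1)*(d^3 - 4*d^2 - 16*d + 64) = (d - 4)*(d + 1)*(d + 4)*(d^2 - 8*d + 16) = (d - 4)^2*(d + 1)*(d + 4)*(d - 4)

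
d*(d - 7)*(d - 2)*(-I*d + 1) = -I*d^4 + d^3 + 9*I*d^3 - 9*d^2 - 14*I*d^2 + 14*d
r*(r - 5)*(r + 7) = r^3 + 2*r^2 - 35*r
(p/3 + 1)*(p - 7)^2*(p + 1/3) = p^4/3 - 32*p^3/9 + 10*p^2/9 + 448*p/9 + 49/3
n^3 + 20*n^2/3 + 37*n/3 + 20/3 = (n + 1)*(n + 5/3)*(n + 4)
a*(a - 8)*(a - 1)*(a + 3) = a^4 - 6*a^3 - 19*a^2 + 24*a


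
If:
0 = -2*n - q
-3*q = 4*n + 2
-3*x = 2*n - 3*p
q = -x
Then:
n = 1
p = 8/3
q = -2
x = 2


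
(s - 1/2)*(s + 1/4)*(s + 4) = s^3 + 15*s^2/4 - 9*s/8 - 1/2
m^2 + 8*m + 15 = (m + 3)*(m + 5)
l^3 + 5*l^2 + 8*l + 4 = (l + 1)*(l + 2)^2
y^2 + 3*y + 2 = (y + 1)*(y + 2)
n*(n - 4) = n^2 - 4*n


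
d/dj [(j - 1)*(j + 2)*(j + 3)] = 3*j^2 + 8*j + 1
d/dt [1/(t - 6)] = -1/(t - 6)^2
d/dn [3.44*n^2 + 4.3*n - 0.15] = 6.88*n + 4.3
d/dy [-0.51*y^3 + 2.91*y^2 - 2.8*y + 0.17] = -1.53*y^2 + 5.82*y - 2.8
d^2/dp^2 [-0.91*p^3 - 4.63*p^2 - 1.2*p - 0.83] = -5.46*p - 9.26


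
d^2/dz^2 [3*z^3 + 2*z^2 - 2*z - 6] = 18*z + 4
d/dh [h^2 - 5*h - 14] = 2*h - 5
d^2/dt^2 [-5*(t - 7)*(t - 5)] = -10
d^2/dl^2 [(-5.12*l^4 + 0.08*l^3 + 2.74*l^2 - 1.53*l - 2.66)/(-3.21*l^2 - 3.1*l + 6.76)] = (105.513984*l^6 + 305.69472*l^5 - 371.392512*l^4 - 1635.66303*l^3 + 2625.431436*l^2 + 336.08544*l - 19.730416)/(33.076161*l^6 + 95.82813*l^5 - 116.422848*l^4 - 373.82156*l^3 + 245.177088*l^2 + 424.98768*l - 308.915776)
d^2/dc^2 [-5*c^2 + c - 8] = -10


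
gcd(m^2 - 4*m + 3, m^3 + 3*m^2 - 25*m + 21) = m^2 - 4*m + 3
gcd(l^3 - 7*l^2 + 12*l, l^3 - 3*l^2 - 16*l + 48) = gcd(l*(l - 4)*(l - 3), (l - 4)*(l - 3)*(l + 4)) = l^2 - 7*l + 12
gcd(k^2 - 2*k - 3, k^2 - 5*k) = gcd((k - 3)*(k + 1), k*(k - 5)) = 1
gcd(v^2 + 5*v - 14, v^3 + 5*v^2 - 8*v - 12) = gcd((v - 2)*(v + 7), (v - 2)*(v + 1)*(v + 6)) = v - 2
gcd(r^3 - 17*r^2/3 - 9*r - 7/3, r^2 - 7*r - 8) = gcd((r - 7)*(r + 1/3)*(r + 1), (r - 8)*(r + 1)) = r + 1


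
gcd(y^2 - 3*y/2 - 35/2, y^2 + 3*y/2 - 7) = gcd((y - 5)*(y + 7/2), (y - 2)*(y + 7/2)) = y + 7/2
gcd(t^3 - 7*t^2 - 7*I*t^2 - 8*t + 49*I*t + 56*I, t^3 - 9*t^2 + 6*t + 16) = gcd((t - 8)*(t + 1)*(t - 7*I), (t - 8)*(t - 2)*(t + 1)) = t^2 - 7*t - 8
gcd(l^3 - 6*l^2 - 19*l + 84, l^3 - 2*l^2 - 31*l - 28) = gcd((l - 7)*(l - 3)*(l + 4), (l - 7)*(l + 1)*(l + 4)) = l^2 - 3*l - 28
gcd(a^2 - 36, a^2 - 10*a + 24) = a - 6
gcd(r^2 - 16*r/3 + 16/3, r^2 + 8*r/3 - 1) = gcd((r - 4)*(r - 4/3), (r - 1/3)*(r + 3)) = 1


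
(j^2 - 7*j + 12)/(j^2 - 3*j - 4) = (j - 3)/(j + 1)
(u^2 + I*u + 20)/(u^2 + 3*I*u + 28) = (u + 5*I)/(u + 7*I)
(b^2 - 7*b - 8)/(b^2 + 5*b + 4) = (b - 8)/(b + 4)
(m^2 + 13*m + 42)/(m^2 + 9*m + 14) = (m + 6)/(m + 2)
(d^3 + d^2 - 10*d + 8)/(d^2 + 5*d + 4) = (d^2 - 3*d + 2)/(d + 1)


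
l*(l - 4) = l^2 - 4*l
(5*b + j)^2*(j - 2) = 25*b^2*j - 50*b^2 + 10*b*j^2 - 20*b*j + j^3 - 2*j^2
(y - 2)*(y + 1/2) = y^2 - 3*y/2 - 1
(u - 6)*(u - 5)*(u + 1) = u^3 - 10*u^2 + 19*u + 30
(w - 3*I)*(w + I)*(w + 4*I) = w^3 + 2*I*w^2 + 11*w + 12*I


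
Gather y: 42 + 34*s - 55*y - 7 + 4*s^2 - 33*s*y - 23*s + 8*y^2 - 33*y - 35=4*s^2 + 11*s + 8*y^2 + y*(-33*s - 88)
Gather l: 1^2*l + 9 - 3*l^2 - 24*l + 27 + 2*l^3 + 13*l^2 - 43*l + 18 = 2*l^3 + 10*l^2 - 66*l + 54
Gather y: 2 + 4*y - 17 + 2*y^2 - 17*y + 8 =2*y^2 - 13*y - 7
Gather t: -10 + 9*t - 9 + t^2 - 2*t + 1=t^2 + 7*t - 18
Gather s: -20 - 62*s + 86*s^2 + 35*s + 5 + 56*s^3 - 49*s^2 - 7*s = 56*s^3 + 37*s^2 - 34*s - 15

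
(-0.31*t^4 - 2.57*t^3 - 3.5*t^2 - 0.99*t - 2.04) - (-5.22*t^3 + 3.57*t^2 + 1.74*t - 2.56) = -0.31*t^4 + 2.65*t^3 - 7.07*t^2 - 2.73*t + 0.52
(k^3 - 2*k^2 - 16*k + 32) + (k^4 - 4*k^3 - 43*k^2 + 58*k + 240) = k^4 - 3*k^3 - 45*k^2 + 42*k + 272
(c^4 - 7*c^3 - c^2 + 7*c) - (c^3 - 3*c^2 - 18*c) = c^4 - 8*c^3 + 2*c^2 + 25*c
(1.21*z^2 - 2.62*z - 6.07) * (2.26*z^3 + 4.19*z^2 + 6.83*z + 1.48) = 2.7346*z^5 - 0.851299999999999*z^4 - 16.4317*z^3 - 41.5371*z^2 - 45.3357*z - 8.9836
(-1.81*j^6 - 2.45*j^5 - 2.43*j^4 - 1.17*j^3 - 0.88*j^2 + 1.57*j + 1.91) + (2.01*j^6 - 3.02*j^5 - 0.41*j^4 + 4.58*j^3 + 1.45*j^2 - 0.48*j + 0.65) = 0.2*j^6 - 5.47*j^5 - 2.84*j^4 + 3.41*j^3 + 0.57*j^2 + 1.09*j + 2.56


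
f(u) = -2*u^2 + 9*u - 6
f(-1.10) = -18.32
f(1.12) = 1.57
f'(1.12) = 4.52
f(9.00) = -87.00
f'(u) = 9 - 4*u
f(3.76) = -0.44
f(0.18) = -4.44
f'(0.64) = 6.44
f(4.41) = -5.21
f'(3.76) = -6.04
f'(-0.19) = 9.76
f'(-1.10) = 13.40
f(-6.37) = -144.48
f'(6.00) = -15.00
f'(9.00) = -27.00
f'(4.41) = -8.64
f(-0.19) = -7.78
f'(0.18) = 8.28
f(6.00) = -24.00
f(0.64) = -1.06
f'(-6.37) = 34.48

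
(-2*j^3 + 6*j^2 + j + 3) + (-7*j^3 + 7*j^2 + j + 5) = -9*j^3 + 13*j^2 + 2*j + 8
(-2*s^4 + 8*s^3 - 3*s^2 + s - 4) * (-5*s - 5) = 10*s^5 - 30*s^4 - 25*s^3 + 10*s^2 + 15*s + 20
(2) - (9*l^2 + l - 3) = -9*l^2 - l + 5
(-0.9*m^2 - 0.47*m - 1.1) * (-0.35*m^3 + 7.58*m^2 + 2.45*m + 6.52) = 0.315*m^5 - 6.6575*m^4 - 5.3826*m^3 - 15.3575*m^2 - 5.7594*m - 7.172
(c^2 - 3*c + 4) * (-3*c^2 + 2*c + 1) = -3*c^4 + 11*c^3 - 17*c^2 + 5*c + 4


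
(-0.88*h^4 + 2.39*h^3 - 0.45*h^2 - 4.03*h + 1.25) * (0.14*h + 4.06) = -0.1232*h^5 - 3.2382*h^4 + 9.6404*h^3 - 2.3912*h^2 - 16.1868*h + 5.075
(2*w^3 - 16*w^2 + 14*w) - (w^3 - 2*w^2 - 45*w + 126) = w^3 - 14*w^2 + 59*w - 126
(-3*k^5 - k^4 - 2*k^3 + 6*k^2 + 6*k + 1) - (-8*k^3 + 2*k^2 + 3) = -3*k^5 - k^4 + 6*k^3 + 4*k^2 + 6*k - 2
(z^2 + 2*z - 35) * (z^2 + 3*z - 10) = z^4 + 5*z^3 - 39*z^2 - 125*z + 350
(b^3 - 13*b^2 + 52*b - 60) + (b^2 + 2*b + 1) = b^3 - 12*b^2 + 54*b - 59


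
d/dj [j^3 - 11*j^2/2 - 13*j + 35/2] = 3*j^2 - 11*j - 13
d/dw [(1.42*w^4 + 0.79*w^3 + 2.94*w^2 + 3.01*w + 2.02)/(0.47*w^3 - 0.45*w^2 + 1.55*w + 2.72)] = (0.6674*w^6 - 1.278*w^5 + 4.8657*w^4 + 15.0692*w^3 + 9.5097*w^2 + 17.8116*w + 5.0562)/(0.2209*w^6 - 0.423*w^5 + 1.6595*w^4 + 1.1618*w^3 - 0.0455000000000001*w^2 + 8.432*w + 7.3984)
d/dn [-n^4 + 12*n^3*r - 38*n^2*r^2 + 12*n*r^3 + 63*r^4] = -4*n^3 + 36*n^2*r - 76*n*r^2 + 12*r^3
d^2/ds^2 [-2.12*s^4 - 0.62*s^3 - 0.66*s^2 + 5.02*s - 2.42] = -25.44*s^2 - 3.72*s - 1.32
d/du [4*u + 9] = 4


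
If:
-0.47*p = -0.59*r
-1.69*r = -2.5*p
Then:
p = 0.00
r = 0.00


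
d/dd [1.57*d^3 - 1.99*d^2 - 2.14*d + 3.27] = 4.71*d^2 - 3.98*d - 2.14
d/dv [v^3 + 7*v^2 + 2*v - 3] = 3*v^2 + 14*v + 2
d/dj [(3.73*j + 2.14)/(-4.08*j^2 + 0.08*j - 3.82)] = (15.2184*j^2 + 17.4624*j - 14.4198)/(16.6464*j^4 - 0.6528*j^3 + 31.1776*j^2 - 0.6112*j + 14.5924)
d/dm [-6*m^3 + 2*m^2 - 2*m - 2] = -18*m^2 + 4*m - 2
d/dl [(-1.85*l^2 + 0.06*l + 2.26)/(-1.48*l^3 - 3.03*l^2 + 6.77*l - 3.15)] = (-2.738*l^4 + 0.177599999999998*l^3 - 2.3083*l^2 + 25.3506*l - 15.4892)/(2.1904*l^6 + 8.9688*l^5 - 10.8583*l^4 - 31.7022*l^3 + 64.9219*l^2 - 42.651*l + 9.9225)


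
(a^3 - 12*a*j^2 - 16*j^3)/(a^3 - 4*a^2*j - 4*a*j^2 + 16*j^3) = (a + 2*j)/(a - 2*j)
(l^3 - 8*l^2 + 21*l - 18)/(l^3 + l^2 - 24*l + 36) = (l - 3)/(l + 6)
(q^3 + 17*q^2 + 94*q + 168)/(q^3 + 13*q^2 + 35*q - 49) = (q^2 + 10*q + 24)/(q^2 + 6*q - 7)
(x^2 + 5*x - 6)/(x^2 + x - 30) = (x - 1)/(x - 5)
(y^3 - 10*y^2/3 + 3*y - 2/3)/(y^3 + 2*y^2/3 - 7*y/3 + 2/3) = (y - 2)/(y + 2)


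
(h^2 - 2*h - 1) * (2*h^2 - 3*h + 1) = 2*h^4 - 7*h^3 + 5*h^2 + h - 1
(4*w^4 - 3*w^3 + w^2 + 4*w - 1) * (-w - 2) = -4*w^5 - 5*w^4 + 5*w^3 - 6*w^2 - 7*w + 2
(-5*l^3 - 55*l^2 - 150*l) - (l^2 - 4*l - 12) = -5*l^3 - 56*l^2 - 146*l + 12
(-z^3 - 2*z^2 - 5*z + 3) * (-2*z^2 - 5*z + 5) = 2*z^5 + 9*z^4 + 15*z^3 + 9*z^2 - 40*z + 15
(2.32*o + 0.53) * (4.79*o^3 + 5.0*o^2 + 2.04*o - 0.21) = 11.1128*o^4 + 14.1387*o^3 + 7.3828*o^2 + 0.594*o - 0.1113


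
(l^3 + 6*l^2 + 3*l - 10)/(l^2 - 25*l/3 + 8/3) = 3*(l^3 + 6*l^2 + 3*l - 10)/(3*l^2 - 25*l + 8)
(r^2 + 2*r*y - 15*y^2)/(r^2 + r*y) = (r^2 + 2*r*y - 15*y^2)/(r*(r + y))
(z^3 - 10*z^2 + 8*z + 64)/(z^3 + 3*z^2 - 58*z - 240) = (z^2 - 2*z - 8)/(z^2 + 11*z + 30)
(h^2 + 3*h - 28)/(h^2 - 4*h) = (h + 7)/h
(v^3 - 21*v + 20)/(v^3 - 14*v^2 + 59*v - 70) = (v^3 - 21*v + 20)/(v^3 - 14*v^2 + 59*v - 70)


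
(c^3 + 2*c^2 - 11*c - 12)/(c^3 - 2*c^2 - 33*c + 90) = (c^2 + 5*c + 4)/(c^2 + c - 30)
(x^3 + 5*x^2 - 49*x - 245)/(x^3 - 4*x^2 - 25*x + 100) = (x^2 - 49)/(x^2 - 9*x + 20)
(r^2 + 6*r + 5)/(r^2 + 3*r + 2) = (r + 5)/(r + 2)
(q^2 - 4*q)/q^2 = (q - 4)/q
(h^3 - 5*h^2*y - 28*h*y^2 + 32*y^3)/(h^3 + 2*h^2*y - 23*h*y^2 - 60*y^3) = (-h^2 + 9*h*y - 8*y^2)/(-h^2 + 2*h*y + 15*y^2)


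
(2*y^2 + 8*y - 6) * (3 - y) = -2*y^3 - 2*y^2 + 30*y - 18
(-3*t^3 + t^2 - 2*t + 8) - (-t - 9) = -3*t^3 + t^2 - t + 17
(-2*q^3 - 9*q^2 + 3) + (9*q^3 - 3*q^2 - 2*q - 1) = 7*q^3 - 12*q^2 - 2*q + 2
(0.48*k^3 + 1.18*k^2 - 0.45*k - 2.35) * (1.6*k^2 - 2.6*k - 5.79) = 0.768*k^5 + 0.64*k^4 - 6.5672*k^3 - 9.4222*k^2 + 8.7155*k + 13.6065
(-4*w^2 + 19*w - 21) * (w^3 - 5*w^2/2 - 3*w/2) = -4*w^5 + 29*w^4 - 125*w^3/2 + 24*w^2 + 63*w/2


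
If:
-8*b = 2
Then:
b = -1/4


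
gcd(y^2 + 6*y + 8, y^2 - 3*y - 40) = 1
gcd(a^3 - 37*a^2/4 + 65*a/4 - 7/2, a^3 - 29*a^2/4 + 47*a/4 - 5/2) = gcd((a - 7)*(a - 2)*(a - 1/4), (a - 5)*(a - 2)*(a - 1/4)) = a^2 - 9*a/4 + 1/2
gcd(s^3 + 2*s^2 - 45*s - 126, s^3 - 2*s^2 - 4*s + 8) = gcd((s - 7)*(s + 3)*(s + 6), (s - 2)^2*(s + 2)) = 1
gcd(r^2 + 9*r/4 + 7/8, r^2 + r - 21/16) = r + 7/4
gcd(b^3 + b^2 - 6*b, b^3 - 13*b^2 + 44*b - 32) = 1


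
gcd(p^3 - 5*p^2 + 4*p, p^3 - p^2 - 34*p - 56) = 1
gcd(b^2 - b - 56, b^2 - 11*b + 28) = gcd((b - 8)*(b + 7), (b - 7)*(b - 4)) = 1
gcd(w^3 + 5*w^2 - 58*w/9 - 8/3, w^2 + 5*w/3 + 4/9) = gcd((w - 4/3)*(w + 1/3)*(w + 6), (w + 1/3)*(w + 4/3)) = w + 1/3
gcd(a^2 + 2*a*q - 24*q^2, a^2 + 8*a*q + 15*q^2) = 1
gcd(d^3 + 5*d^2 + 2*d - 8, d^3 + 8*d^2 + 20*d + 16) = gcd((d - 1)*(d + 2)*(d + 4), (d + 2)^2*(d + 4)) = d^2 + 6*d + 8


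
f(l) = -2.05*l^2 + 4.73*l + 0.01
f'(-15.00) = 66.23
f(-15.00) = -532.19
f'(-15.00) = 66.23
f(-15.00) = -532.19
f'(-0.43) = 6.49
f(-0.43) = -2.40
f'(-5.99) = 29.29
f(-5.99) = -101.88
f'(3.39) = -9.17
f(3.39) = -7.51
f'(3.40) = -9.21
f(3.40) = -7.61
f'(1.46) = -1.26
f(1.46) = 2.55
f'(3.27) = -8.68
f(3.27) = -6.44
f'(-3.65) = 19.70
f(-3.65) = -44.57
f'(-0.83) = 8.13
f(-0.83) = -5.33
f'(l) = 4.73 - 4.1*l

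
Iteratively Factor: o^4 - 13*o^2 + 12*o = (o - 3)*(o^3 + 3*o^2 - 4*o) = (o - 3)*(o - 1)*(o^2 + 4*o) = o*(o - 3)*(o - 1)*(o + 4)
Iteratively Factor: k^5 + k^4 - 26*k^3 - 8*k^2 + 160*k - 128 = (k + 4)*(k^4 - 3*k^3 - 14*k^2 + 48*k - 32) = (k - 4)*(k + 4)*(k^3 + k^2 - 10*k + 8) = (k - 4)*(k - 1)*(k + 4)*(k^2 + 2*k - 8) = (k - 4)*(k - 2)*(k - 1)*(k + 4)*(k + 4)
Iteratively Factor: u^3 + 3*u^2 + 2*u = (u + 2)*(u^2 + u) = (u + 1)*(u + 2)*(u)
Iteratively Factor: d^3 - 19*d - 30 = (d + 2)*(d^2 - 2*d - 15) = (d + 2)*(d + 3)*(d - 5)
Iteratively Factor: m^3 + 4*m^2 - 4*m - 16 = (m - 2)*(m^2 + 6*m + 8) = (m - 2)*(m + 4)*(m + 2)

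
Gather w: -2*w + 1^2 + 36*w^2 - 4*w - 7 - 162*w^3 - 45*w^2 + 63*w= -162*w^3 - 9*w^2 + 57*w - 6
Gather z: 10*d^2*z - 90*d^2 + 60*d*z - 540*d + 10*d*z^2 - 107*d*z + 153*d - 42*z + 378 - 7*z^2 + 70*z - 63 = -90*d^2 - 387*d + z^2*(10*d - 7) + z*(10*d^2 - 47*d + 28) + 315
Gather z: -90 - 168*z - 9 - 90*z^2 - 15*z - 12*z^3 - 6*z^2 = -12*z^3 - 96*z^2 - 183*z - 99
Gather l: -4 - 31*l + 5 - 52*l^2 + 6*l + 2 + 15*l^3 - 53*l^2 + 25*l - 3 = 15*l^3 - 105*l^2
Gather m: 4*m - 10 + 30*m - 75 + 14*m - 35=48*m - 120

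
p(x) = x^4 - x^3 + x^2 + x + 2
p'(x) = 4*x^3 - 3*x^2 + 2*x + 1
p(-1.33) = 7.92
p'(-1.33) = -16.38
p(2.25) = 23.55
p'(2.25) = 35.88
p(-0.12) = 1.90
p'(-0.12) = 0.71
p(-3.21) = 148.34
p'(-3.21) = -168.64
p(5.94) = 1078.57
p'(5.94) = 745.37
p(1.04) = 4.17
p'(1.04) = 4.33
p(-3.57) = 219.11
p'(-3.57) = -226.37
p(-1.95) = 25.73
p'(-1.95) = -43.97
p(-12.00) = 22598.00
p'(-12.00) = -7367.00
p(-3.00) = 116.00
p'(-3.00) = -140.00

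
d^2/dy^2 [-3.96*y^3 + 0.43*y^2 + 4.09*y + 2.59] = 0.86 - 23.76*y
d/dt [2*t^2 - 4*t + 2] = 4*t - 4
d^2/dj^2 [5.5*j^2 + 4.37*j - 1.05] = 11.0000000000000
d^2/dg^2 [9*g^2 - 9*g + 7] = 18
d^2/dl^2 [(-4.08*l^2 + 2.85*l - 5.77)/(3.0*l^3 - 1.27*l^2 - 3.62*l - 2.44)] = (-73.4400000000001*l^6 + 153.9*l^5 - 954.1638*l^4 + 42.231114*l^3 + 646.337226*l^2 - 465.569868*l - 214.39296)/(27.0*l^9 - 34.29*l^8 - 83.2239*l^7 + 14.824817*l^6 + 156.201906*l^5 + 97.256208*l^4 - 61.161464*l^3 - 118.607424*l^2 - 64.656096*l - 14.526784)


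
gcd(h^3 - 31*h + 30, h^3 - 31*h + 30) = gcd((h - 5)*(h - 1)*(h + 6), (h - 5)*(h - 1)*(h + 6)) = h^3 - 31*h + 30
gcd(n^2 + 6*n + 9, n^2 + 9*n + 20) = 1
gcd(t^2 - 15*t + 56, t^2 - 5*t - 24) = t - 8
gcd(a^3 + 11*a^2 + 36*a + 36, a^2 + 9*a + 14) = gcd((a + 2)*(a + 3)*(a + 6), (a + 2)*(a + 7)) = a + 2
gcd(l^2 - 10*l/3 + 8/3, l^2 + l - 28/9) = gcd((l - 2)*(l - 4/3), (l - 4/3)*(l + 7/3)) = l - 4/3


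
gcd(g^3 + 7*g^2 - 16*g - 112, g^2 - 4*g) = g - 4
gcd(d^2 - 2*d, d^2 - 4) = d - 2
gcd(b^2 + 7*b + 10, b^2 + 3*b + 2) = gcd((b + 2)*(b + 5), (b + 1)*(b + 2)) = b + 2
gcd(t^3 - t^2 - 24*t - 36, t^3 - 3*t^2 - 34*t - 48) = t^2 + 5*t + 6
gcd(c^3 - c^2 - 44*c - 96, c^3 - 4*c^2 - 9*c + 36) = c + 3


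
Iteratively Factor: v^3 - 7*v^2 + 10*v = (v - 2)*(v^2 - 5*v) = (v - 5)*(v - 2)*(v)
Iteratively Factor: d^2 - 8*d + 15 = (d - 5)*(d - 3)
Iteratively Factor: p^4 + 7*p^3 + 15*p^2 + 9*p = (p + 1)*(p^3 + 6*p^2 + 9*p) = p*(p + 1)*(p^2 + 6*p + 9) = p*(p + 1)*(p + 3)*(p + 3)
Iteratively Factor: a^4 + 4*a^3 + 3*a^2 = (a + 3)*(a^3 + a^2) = a*(a + 3)*(a^2 + a) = a^2*(a + 3)*(a + 1)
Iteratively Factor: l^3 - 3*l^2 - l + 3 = (l - 3)*(l^2 - 1) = (l - 3)*(l + 1)*(l - 1)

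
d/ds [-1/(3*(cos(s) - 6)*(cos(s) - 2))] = 2*(4 - cos(s))*sin(s)/(3*(cos(s) - 6)^2*(cos(s) - 2)^2)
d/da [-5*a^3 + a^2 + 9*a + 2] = -15*a^2 + 2*a + 9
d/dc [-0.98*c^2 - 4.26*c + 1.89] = -1.96*c - 4.26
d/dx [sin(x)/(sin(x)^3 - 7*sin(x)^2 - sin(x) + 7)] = (-2*sin(x)^3 + 7*sin(x)^2 + 7)/((sin(x) - 7)^2*cos(x)^3)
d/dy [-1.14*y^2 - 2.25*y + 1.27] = -2.28*y - 2.25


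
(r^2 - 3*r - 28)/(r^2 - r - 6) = (-r^2 + 3*r + 28)/(-r^2 + r + 6)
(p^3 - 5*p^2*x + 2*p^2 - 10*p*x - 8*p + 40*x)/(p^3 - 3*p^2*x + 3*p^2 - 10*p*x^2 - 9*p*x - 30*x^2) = (p^2 + 2*p - 8)/(p^2 + 2*p*x + 3*p + 6*x)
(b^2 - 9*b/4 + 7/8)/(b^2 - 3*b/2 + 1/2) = (b - 7/4)/(b - 1)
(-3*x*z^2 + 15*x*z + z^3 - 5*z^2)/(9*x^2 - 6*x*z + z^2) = z*(5 - z)/(3*x - z)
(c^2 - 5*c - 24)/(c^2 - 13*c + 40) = (c + 3)/(c - 5)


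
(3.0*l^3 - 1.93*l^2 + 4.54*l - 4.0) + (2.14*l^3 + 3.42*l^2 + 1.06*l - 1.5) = 5.14*l^3 + 1.49*l^2 + 5.6*l - 5.5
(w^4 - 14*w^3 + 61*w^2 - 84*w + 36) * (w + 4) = w^5 - 10*w^4 + 5*w^3 + 160*w^2 - 300*w + 144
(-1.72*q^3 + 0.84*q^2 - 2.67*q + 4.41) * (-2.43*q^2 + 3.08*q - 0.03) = 4.1796*q^5 - 7.3388*q^4 + 9.1269*q^3 - 18.9651*q^2 + 13.6629*q - 0.1323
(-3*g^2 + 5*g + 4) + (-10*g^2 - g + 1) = -13*g^2 + 4*g + 5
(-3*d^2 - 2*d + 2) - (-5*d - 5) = -3*d^2 + 3*d + 7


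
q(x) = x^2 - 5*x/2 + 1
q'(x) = 2*x - 5/2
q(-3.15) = 18.80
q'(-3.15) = -8.80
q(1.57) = -0.46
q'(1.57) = 0.64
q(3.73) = 5.59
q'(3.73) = 4.96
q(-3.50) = 22.00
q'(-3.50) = -9.50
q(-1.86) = 9.11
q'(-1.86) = -6.22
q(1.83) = -0.23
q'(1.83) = 1.16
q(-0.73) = 3.36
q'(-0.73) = -3.96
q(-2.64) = 14.57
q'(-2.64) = -7.78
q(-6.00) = 52.00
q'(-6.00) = -14.50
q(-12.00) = 175.00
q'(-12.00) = -26.50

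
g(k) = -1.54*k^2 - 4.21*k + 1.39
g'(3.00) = -13.45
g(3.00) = -25.10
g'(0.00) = -4.21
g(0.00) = 1.39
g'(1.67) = -9.35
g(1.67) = -9.94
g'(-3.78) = 7.43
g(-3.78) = -4.70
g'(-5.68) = 13.28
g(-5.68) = -24.38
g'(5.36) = -20.72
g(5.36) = -65.42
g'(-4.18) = 8.66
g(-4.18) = -7.92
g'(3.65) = -15.45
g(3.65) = -34.49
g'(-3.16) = 5.52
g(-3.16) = -0.68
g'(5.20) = -20.23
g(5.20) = -62.14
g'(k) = -3.08*k - 4.21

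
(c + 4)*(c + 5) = c^2 + 9*c + 20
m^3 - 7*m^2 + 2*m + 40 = (m - 5)*(m - 4)*(m + 2)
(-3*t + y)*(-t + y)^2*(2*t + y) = -6*t^4 + 11*t^3*y - 3*t^2*y^2 - 3*t*y^3 + y^4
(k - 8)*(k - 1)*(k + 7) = k^3 - 2*k^2 - 55*k + 56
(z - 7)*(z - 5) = z^2 - 12*z + 35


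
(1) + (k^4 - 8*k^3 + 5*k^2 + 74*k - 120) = k^4 - 8*k^3 + 5*k^2 + 74*k - 119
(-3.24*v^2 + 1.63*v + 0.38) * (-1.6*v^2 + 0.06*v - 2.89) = 5.184*v^4 - 2.8024*v^3 + 8.8534*v^2 - 4.6879*v - 1.0982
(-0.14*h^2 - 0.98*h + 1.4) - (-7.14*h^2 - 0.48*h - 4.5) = 7.0*h^2 - 0.5*h + 5.9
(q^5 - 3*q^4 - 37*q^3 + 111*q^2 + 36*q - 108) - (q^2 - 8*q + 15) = q^5 - 3*q^4 - 37*q^3 + 110*q^2 + 44*q - 123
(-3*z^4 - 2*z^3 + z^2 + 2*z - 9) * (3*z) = -9*z^5 - 6*z^4 + 3*z^3 + 6*z^2 - 27*z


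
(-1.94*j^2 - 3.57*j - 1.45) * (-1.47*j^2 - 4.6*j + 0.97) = 2.8518*j^4 + 14.1719*j^3 + 16.6717*j^2 + 3.2071*j - 1.4065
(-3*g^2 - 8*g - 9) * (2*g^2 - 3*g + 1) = -6*g^4 - 7*g^3 + 3*g^2 + 19*g - 9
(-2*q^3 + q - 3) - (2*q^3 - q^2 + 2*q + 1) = -4*q^3 + q^2 - q - 4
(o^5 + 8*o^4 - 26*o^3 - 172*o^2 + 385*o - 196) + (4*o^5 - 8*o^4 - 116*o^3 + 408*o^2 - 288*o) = 5*o^5 - 142*o^3 + 236*o^2 + 97*o - 196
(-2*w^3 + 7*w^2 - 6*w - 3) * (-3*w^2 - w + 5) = 6*w^5 - 19*w^4 + w^3 + 50*w^2 - 27*w - 15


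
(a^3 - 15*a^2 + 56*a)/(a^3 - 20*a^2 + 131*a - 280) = a/(a - 5)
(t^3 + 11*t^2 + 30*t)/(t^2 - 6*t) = (t^2 + 11*t + 30)/(t - 6)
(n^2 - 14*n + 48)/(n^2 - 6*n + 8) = (n^2 - 14*n + 48)/(n^2 - 6*n + 8)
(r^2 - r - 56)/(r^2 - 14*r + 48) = (r + 7)/(r - 6)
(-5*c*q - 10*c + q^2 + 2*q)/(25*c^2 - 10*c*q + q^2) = (q + 2)/(-5*c + q)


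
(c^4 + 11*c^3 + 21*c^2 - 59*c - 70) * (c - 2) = c^5 + 9*c^4 - c^3 - 101*c^2 + 48*c + 140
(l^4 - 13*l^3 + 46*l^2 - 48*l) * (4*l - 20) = 4*l^5 - 72*l^4 + 444*l^3 - 1112*l^2 + 960*l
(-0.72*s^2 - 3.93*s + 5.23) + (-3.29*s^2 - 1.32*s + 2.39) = -4.01*s^2 - 5.25*s + 7.62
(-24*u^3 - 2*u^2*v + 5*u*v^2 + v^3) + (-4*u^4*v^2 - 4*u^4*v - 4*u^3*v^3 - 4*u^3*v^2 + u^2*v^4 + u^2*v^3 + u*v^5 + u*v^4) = -4*u^4*v^2 - 4*u^4*v - 4*u^3*v^3 - 4*u^3*v^2 - 24*u^3 + u^2*v^4 + u^2*v^3 - 2*u^2*v + u*v^5 + u*v^4 + 5*u*v^2 + v^3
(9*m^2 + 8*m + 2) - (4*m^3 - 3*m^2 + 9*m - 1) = -4*m^3 + 12*m^2 - m + 3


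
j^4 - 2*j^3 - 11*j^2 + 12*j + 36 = (j - 3)^2*(j + 2)^2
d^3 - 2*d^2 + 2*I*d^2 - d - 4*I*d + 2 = (d - 2)*(d + I)^2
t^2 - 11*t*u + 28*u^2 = (t - 7*u)*(t - 4*u)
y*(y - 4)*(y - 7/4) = y^3 - 23*y^2/4 + 7*y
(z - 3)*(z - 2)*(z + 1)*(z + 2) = z^4 - 2*z^3 - 7*z^2 + 8*z + 12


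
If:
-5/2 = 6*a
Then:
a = -5/12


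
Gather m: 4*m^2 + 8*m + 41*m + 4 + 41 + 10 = 4*m^2 + 49*m + 55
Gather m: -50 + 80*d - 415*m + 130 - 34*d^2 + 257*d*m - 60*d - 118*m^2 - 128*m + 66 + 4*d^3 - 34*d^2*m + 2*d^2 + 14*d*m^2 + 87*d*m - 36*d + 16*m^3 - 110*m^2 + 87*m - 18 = 4*d^3 - 32*d^2 - 16*d + 16*m^3 + m^2*(14*d - 228) + m*(-34*d^2 + 344*d - 456) + 128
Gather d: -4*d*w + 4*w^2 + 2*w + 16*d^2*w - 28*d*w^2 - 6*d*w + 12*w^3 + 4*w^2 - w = 16*d^2*w + d*(-28*w^2 - 10*w) + 12*w^3 + 8*w^2 + w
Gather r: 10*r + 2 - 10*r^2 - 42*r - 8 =-10*r^2 - 32*r - 6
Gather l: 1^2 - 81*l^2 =1 - 81*l^2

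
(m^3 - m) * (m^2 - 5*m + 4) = m^5 - 5*m^4 + 3*m^3 + 5*m^2 - 4*m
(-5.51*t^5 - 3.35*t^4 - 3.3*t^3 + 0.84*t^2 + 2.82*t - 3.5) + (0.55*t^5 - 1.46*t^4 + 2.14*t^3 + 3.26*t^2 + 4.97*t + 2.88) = -4.96*t^5 - 4.81*t^4 - 1.16*t^3 + 4.1*t^2 + 7.79*t - 0.62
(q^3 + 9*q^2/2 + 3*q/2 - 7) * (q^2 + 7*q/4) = q^5 + 25*q^4/4 + 75*q^3/8 - 35*q^2/8 - 49*q/4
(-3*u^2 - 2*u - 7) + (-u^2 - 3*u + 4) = -4*u^2 - 5*u - 3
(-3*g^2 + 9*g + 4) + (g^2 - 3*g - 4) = -2*g^2 + 6*g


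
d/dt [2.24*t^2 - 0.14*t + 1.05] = 4.48*t - 0.14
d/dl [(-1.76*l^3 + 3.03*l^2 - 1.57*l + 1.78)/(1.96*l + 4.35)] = (-6.8992*l^3 - 17.0292*l^2 + 26.361*l - 10.3183)/(3.8416*l^2 + 17.052*l + 18.9225)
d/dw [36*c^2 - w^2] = -2*w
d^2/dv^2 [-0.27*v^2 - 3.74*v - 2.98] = -0.540000000000000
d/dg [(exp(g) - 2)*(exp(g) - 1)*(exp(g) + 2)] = (3*exp(2*g) - 2*exp(g) - 4)*exp(g)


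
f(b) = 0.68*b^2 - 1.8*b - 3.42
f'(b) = 1.36*b - 1.8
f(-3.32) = 10.05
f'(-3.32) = -6.32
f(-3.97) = 14.44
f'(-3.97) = -7.20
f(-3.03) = 8.28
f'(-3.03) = -5.92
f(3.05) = -2.58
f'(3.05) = 2.35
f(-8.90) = 66.46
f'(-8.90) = -13.90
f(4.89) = 4.04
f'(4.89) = 4.85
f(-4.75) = 20.47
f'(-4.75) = -8.26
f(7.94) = 25.16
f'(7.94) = 9.00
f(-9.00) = 67.86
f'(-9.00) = -14.04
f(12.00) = 72.90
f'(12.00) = 14.52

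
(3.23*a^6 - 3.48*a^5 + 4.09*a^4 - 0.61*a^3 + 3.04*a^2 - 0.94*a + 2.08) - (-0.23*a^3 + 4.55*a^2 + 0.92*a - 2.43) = 3.23*a^6 - 3.48*a^5 + 4.09*a^4 - 0.38*a^3 - 1.51*a^2 - 1.86*a + 4.51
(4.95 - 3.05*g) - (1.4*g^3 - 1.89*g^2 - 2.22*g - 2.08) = -1.4*g^3 + 1.89*g^2 - 0.83*g + 7.03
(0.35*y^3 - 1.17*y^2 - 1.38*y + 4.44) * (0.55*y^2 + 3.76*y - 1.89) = 0.1925*y^5 + 0.6725*y^4 - 5.8197*y^3 - 0.535499999999999*y^2 + 19.3026*y - 8.3916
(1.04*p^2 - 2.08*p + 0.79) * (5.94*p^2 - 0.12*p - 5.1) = 6.1776*p^4 - 12.48*p^3 - 0.361799999999999*p^2 + 10.5132*p - 4.029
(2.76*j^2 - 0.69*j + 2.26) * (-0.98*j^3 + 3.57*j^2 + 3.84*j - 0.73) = -2.7048*j^5 + 10.5294*j^4 + 5.9203*j^3 + 3.4038*j^2 + 9.1821*j - 1.6498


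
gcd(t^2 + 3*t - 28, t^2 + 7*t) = t + 7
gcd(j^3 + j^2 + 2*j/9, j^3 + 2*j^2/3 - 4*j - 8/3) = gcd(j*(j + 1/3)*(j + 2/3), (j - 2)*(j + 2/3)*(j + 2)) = j + 2/3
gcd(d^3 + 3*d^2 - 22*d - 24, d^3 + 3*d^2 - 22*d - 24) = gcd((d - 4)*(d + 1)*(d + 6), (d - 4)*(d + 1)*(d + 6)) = d^3 + 3*d^2 - 22*d - 24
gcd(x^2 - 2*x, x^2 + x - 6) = x - 2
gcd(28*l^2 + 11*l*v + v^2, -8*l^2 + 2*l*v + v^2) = 4*l + v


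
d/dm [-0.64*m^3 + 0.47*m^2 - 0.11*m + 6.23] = -1.92*m^2 + 0.94*m - 0.11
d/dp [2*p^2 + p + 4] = 4*p + 1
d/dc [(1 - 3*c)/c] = -1/c^2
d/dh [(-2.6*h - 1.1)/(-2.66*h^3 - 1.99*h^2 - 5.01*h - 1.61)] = (6.916*h^3 + 5.174*h^2 + 13.026*h - (2.6*h + 1.1)*(7.98*h^2 + 3.98*h + 5.01) + 4.186)/(2.66*h^3 + 1.99*h^2 + 5.01*h + 1.61)^2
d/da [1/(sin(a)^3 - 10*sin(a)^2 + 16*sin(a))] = (-3*cos(a) + 20/tan(a) - 16*cos(a)/sin(a)^2)/((sin(a) - 8)^2*(sin(a) - 2)^2)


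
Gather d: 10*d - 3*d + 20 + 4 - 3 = 7*d + 21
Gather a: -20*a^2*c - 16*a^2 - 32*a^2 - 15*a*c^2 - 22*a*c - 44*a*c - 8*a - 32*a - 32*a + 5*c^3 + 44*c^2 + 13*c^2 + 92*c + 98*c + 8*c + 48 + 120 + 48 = a^2*(-20*c - 48) + a*(-15*c^2 - 66*c - 72) + 5*c^3 + 57*c^2 + 198*c + 216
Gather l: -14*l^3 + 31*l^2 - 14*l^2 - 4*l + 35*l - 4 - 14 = -14*l^3 + 17*l^2 + 31*l - 18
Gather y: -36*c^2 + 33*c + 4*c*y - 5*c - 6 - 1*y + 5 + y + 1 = -36*c^2 + 4*c*y + 28*c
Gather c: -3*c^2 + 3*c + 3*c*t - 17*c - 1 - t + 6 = -3*c^2 + c*(3*t - 14) - t + 5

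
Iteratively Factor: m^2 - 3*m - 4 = (m + 1)*(m - 4)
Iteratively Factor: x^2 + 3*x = (x)*(x + 3)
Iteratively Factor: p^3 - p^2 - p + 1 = (p - 1)*(p^2 - 1) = (p - 1)^2*(p + 1)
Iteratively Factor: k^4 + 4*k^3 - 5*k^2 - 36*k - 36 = (k + 3)*(k^3 + k^2 - 8*k - 12) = (k + 2)*(k + 3)*(k^2 - k - 6) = (k - 3)*(k + 2)*(k + 3)*(k + 2)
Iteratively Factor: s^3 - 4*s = (s)*(s^2 - 4) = s*(s + 2)*(s - 2)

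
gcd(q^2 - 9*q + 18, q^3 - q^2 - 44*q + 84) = q - 6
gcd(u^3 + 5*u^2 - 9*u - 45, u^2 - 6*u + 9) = u - 3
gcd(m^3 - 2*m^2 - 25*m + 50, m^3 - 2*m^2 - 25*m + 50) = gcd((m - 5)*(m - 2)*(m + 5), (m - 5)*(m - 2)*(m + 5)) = m^3 - 2*m^2 - 25*m + 50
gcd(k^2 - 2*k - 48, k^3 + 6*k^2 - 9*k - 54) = k + 6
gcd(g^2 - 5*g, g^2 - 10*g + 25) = g - 5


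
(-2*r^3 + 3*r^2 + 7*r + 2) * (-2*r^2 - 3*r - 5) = 4*r^5 - 13*r^3 - 40*r^2 - 41*r - 10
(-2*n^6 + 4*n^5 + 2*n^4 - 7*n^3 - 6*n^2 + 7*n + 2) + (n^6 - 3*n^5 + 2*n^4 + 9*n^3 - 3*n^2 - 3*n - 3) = -n^6 + n^5 + 4*n^4 + 2*n^3 - 9*n^2 + 4*n - 1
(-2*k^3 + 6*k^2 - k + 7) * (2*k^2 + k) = -4*k^5 + 10*k^4 + 4*k^3 + 13*k^2 + 7*k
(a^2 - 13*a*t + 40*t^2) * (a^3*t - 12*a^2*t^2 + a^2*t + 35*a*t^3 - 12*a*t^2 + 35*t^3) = a^5*t - 25*a^4*t^2 + a^4*t + 231*a^3*t^3 - 25*a^3*t^2 - 935*a^2*t^4 + 231*a^2*t^3 + 1400*a*t^5 - 935*a*t^4 + 1400*t^5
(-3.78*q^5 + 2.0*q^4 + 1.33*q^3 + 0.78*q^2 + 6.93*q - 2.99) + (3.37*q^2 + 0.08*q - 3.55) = -3.78*q^5 + 2.0*q^4 + 1.33*q^3 + 4.15*q^2 + 7.01*q - 6.54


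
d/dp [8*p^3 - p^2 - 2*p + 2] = 24*p^2 - 2*p - 2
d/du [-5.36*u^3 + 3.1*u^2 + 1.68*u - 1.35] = -16.08*u^2 + 6.2*u + 1.68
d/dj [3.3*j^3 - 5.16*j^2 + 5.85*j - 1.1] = 9.9*j^2 - 10.32*j + 5.85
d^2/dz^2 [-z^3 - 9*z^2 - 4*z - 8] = -6*z - 18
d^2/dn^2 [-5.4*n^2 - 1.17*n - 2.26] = -10.8000000000000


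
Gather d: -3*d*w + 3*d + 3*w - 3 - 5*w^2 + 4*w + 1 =d*(3 - 3*w) - 5*w^2 + 7*w - 2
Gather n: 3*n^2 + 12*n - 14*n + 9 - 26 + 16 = 3*n^2 - 2*n - 1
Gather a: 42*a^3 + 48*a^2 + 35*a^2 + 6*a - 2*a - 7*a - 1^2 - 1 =42*a^3 + 83*a^2 - 3*a - 2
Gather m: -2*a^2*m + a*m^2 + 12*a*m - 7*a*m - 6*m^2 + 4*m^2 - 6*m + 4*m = m^2*(a - 2) + m*(-2*a^2 + 5*a - 2)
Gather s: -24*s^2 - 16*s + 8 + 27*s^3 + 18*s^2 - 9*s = 27*s^3 - 6*s^2 - 25*s + 8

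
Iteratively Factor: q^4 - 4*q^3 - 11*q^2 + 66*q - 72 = (q + 4)*(q^3 - 8*q^2 + 21*q - 18) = (q - 3)*(q + 4)*(q^2 - 5*q + 6) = (q - 3)*(q - 2)*(q + 4)*(q - 3)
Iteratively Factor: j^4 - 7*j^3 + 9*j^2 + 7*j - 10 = (j - 2)*(j^3 - 5*j^2 - j + 5) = (j - 5)*(j - 2)*(j^2 - 1) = (j - 5)*(j - 2)*(j - 1)*(j + 1)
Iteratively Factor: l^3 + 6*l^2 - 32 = (l + 4)*(l^2 + 2*l - 8) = (l - 2)*(l + 4)*(l + 4)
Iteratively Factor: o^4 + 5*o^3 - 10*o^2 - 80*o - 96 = (o + 2)*(o^3 + 3*o^2 - 16*o - 48) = (o + 2)*(o + 3)*(o^2 - 16) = (o - 4)*(o + 2)*(o + 3)*(o + 4)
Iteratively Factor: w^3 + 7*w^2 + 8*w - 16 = (w + 4)*(w^2 + 3*w - 4) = (w - 1)*(w + 4)*(w + 4)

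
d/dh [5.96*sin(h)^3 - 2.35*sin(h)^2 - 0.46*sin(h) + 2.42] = (17.88*sin(h)^2 - 4.7*sin(h) - 0.46)*cos(h)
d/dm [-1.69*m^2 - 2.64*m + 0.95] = -3.38*m - 2.64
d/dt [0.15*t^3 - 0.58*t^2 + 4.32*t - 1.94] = 0.45*t^2 - 1.16*t + 4.32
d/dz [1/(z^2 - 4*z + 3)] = 2*(2 - z)/(z^2 - 4*z + 3)^2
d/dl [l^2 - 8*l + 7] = 2*l - 8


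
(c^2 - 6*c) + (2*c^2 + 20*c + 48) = 3*c^2 + 14*c + 48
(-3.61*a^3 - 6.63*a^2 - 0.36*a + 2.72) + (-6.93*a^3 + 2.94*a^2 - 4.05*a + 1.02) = -10.54*a^3 - 3.69*a^2 - 4.41*a + 3.74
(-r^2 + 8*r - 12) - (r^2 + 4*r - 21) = -2*r^2 + 4*r + 9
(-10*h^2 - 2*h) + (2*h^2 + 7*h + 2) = -8*h^2 + 5*h + 2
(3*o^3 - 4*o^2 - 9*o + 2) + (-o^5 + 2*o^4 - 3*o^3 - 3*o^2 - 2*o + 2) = -o^5 + 2*o^4 - 7*o^2 - 11*o + 4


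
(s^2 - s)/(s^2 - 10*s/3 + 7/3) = 3*s/(3*s - 7)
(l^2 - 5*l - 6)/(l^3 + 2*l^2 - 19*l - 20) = (l - 6)/(l^2 + l - 20)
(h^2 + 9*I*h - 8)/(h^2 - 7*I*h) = (h^2 + 9*I*h - 8)/(h*(h - 7*I))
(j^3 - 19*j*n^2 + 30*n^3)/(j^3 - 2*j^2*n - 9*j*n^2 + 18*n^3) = (j + 5*n)/(j + 3*n)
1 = 1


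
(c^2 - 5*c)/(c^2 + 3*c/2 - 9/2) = 2*c*(c - 5)/(2*c^2 + 3*c - 9)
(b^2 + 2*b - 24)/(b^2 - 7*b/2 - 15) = 2*(-b^2 - 2*b + 24)/(-2*b^2 + 7*b + 30)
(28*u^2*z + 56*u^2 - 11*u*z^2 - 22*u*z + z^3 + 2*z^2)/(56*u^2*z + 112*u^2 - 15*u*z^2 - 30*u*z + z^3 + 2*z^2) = (-4*u + z)/(-8*u + z)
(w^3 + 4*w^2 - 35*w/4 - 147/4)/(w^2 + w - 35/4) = (2*w^2 + w - 21)/(2*w - 5)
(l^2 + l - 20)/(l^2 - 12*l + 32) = (l + 5)/(l - 8)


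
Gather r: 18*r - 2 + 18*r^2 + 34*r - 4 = 18*r^2 + 52*r - 6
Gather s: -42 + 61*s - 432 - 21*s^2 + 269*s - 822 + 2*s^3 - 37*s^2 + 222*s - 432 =2*s^3 - 58*s^2 + 552*s - 1728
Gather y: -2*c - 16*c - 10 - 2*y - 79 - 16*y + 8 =-18*c - 18*y - 81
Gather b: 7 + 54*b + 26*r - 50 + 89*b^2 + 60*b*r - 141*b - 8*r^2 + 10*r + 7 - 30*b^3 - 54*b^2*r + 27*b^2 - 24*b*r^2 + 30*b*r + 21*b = -30*b^3 + b^2*(116 - 54*r) + b*(-24*r^2 + 90*r - 66) - 8*r^2 + 36*r - 36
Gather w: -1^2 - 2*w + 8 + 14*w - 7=12*w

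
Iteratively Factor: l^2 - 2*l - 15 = (l - 5)*(l + 3)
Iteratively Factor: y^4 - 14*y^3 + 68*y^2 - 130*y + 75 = (y - 5)*(y^3 - 9*y^2 + 23*y - 15) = (y - 5)*(y - 1)*(y^2 - 8*y + 15) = (y - 5)^2*(y - 1)*(y - 3)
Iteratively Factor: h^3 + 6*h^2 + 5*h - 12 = (h + 4)*(h^2 + 2*h - 3) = (h + 3)*(h + 4)*(h - 1)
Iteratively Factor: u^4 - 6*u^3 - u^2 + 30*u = (u - 3)*(u^3 - 3*u^2 - 10*u) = (u - 3)*(u + 2)*(u^2 - 5*u) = u*(u - 3)*(u + 2)*(u - 5)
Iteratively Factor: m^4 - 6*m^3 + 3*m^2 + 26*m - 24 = (m - 4)*(m^3 - 2*m^2 - 5*m + 6) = (m - 4)*(m + 2)*(m^2 - 4*m + 3) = (m - 4)*(m - 1)*(m + 2)*(m - 3)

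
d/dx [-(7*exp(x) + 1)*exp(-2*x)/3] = (7*exp(x) + 2)*exp(-2*x)/3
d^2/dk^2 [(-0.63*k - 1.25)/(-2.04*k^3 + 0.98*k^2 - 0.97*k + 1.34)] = (15.730848*k^5 + 54.867024*k^4 - 41.267184*k^3 + 42.710016*k^2 + 8.408604*k + 0.706997999999999)/(8.489664*k^9 - 12.235104*k^8 + 17.987904*k^7 - 29.306168*k^6 + 24.62664*k^5 - 22.536606*k^4 + 19.544569*k^3 - 9.061482*k^2 + 5.225196*k - 2.406104)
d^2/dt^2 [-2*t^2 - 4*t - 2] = -4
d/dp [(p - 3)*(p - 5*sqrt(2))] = 2*p - 5*sqrt(2) - 3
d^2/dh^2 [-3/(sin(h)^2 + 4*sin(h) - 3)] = 6*(2*sin(h)^4 + 6*sin(h)^3 + 11*sin(h)^2 - 6*sin(h) - 19)/(sin(h)^2 + 4*sin(h) - 3)^3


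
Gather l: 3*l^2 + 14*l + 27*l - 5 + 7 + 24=3*l^2 + 41*l + 26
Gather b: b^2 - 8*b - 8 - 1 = b^2 - 8*b - 9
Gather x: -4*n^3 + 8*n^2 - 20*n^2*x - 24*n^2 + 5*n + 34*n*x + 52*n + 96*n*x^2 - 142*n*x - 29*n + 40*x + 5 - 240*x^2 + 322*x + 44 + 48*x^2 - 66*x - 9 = -4*n^3 - 16*n^2 + 28*n + x^2*(96*n - 192) + x*(-20*n^2 - 108*n + 296) + 40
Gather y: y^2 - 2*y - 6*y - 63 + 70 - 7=y^2 - 8*y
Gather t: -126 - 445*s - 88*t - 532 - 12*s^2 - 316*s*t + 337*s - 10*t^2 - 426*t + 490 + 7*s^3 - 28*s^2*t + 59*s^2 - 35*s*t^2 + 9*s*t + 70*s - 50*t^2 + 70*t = 7*s^3 + 47*s^2 - 38*s + t^2*(-35*s - 60) + t*(-28*s^2 - 307*s - 444) - 168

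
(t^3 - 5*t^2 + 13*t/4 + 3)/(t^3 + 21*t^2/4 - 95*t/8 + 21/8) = 2*(2*t^2 - 7*t - 4)/(4*t^2 + 27*t - 7)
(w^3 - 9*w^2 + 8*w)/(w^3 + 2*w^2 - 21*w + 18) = w*(w - 8)/(w^2 + 3*w - 18)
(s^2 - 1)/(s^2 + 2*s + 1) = (s - 1)/(s + 1)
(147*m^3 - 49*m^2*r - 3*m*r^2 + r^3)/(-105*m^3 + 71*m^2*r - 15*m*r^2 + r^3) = (7*m + r)/(-5*m + r)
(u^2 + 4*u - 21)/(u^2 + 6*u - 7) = (u - 3)/(u - 1)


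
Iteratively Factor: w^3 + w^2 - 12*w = (w + 4)*(w^2 - 3*w) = (w - 3)*(w + 4)*(w)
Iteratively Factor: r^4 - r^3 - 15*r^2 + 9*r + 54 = (r - 3)*(r^3 + 2*r^2 - 9*r - 18) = (r - 3)^2*(r^2 + 5*r + 6) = (r - 3)^2*(r + 3)*(r + 2)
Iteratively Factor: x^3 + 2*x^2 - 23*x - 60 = (x + 3)*(x^2 - x - 20) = (x - 5)*(x + 3)*(x + 4)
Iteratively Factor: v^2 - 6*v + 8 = (v - 2)*(v - 4)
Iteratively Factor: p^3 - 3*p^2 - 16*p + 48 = (p - 3)*(p^2 - 16) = (p - 3)*(p + 4)*(p - 4)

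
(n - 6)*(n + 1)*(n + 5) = n^3 - 31*n - 30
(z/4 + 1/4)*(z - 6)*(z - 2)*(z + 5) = z^4/4 - z^3/2 - 31*z^2/4 + 8*z + 15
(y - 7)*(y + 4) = y^2 - 3*y - 28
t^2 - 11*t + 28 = (t - 7)*(t - 4)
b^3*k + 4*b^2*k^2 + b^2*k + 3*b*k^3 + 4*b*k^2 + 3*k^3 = (b + k)*(b + 3*k)*(b*k + k)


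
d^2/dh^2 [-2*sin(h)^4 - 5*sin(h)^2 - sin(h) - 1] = 32*sin(h)^4 - 4*sin(h)^2 + sin(h) - 10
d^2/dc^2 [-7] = 0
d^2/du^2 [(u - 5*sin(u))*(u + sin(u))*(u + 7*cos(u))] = 4*u^2*sin(u) - 7*u^2*cos(u) - 28*u*sin(u) + 56*u*sin(2*u) - 16*u*cos(u) - 10*u*cos(2*u) + 6*u - 8*sin(u) - 10*sin(2*u) + 91*cos(u)/4 - 56*cos(2*u) - 315*cos(3*u)/4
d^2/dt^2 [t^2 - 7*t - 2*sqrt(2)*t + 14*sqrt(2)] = 2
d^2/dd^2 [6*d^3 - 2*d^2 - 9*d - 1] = 36*d - 4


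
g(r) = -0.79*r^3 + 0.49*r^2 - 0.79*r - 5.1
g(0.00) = -5.10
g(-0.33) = -4.76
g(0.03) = -5.12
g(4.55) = -72.97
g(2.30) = -13.94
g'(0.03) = -0.76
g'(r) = -2.37*r^2 + 0.98*r - 0.79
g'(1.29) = -3.47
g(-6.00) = 187.92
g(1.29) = -7.00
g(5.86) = -151.87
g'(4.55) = -45.40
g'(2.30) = -11.07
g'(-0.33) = -1.37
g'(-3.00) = -25.06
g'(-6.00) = -91.99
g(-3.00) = 23.01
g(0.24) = -5.27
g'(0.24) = -0.69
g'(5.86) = -76.43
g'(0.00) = -0.79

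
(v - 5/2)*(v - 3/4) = v^2 - 13*v/4 + 15/8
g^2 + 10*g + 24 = (g + 4)*(g + 6)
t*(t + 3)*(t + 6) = t^3 + 9*t^2 + 18*t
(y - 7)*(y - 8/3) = y^2 - 29*y/3 + 56/3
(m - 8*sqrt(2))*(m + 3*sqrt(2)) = m^2 - 5*sqrt(2)*m - 48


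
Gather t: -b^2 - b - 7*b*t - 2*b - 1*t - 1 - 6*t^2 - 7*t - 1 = -b^2 - 3*b - 6*t^2 + t*(-7*b - 8) - 2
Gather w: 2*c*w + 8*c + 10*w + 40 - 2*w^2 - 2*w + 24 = 8*c - 2*w^2 + w*(2*c + 8) + 64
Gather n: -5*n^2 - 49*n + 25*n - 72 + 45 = -5*n^2 - 24*n - 27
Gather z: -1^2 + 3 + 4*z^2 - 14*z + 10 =4*z^2 - 14*z + 12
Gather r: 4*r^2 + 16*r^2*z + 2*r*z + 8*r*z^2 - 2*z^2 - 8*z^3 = r^2*(16*z + 4) + r*(8*z^2 + 2*z) - 8*z^3 - 2*z^2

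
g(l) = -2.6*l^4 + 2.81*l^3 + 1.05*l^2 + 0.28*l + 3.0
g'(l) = -10.4*l^3 + 8.43*l^2 + 2.1*l + 0.28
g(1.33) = 3.71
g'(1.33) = -6.48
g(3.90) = -414.75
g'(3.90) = -480.23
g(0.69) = 4.03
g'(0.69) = 2.33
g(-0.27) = 2.93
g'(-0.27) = 0.53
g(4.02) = -475.37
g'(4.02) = -530.68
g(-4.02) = -842.72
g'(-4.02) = 803.70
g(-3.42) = -453.78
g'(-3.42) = 507.72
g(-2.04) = -62.09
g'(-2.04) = 119.37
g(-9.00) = -19021.56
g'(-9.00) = 8245.81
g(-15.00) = -140873.70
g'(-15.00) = 36965.53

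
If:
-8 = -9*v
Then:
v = 8/9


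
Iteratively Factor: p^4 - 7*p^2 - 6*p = (p - 3)*(p^3 + 3*p^2 + 2*p) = (p - 3)*(p + 1)*(p^2 + 2*p) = p*(p - 3)*(p + 1)*(p + 2)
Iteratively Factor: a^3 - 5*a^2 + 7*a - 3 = (a - 3)*(a^2 - 2*a + 1) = (a - 3)*(a - 1)*(a - 1)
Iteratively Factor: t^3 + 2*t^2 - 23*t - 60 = (t + 4)*(t^2 - 2*t - 15) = (t - 5)*(t + 4)*(t + 3)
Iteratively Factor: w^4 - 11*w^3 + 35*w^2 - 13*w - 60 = (w - 4)*(w^3 - 7*w^2 + 7*w + 15) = (w - 5)*(w - 4)*(w^2 - 2*w - 3) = (w - 5)*(w - 4)*(w - 3)*(w + 1)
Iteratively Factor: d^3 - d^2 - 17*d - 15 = (d - 5)*(d^2 + 4*d + 3) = (d - 5)*(d + 3)*(d + 1)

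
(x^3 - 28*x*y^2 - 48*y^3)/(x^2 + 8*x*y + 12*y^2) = (x^2 - 2*x*y - 24*y^2)/(x + 6*y)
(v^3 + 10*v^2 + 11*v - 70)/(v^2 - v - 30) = (v^2 + 5*v - 14)/(v - 6)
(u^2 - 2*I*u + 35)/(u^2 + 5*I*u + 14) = (u^2 - 2*I*u + 35)/(u^2 + 5*I*u + 14)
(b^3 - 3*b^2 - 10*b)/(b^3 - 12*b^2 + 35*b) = (b + 2)/(b - 7)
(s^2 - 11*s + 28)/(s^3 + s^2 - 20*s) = (s - 7)/(s*(s + 5))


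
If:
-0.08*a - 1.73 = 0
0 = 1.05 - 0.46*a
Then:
No Solution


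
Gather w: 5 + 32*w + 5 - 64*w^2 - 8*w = -64*w^2 + 24*w + 10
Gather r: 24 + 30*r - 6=30*r + 18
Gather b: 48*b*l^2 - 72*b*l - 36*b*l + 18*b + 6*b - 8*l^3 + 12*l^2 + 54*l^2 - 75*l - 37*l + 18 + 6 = b*(48*l^2 - 108*l + 24) - 8*l^3 + 66*l^2 - 112*l + 24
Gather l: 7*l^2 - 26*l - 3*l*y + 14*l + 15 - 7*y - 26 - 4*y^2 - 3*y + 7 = 7*l^2 + l*(-3*y - 12) - 4*y^2 - 10*y - 4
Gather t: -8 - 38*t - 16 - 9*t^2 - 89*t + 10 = -9*t^2 - 127*t - 14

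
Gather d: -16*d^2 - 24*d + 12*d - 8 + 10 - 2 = -16*d^2 - 12*d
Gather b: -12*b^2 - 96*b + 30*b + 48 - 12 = -12*b^2 - 66*b + 36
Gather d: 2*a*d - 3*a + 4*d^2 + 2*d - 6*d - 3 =-3*a + 4*d^2 + d*(2*a - 4) - 3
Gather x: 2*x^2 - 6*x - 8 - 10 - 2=2*x^2 - 6*x - 20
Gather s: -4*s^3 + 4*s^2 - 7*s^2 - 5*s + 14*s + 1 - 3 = -4*s^3 - 3*s^2 + 9*s - 2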